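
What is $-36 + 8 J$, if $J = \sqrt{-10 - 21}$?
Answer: $-36 + 8 i \sqrt{31} \approx -36.0 + 44.542 i$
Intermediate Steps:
$J = i \sqrt{31}$ ($J = \sqrt{-31} = i \sqrt{31} \approx 5.5678 i$)
$-36 + 8 J = -36 + 8 i \sqrt{31}$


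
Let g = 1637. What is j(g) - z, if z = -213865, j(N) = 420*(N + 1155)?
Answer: 1386505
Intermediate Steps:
j(N) = 485100 + 420*N (j(N) = 420*(1155 + N) = 485100 + 420*N)
j(g) - z = (485100 + 420*1637) - 1*(-213865) = (485100 + 687540) + 213865 = 1172640 + 213865 = 1386505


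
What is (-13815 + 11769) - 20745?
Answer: -22791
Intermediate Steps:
(-13815 + 11769) - 20745 = -2046 - 20745 = -22791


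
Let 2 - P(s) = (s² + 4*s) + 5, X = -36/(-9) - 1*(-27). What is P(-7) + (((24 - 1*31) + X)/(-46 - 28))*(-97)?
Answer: 276/37 ≈ 7.4595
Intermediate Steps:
X = 31 (X = -36*(-⅑) + 27 = 4 + 27 = 31)
P(s) = -3 - s² - 4*s (P(s) = 2 - ((s² + 4*s) + 5) = 2 - (5 + s² + 4*s) = 2 + (-5 - s² - 4*s) = -3 - s² - 4*s)
P(-7) + (((24 - 1*31) + X)/(-46 - 28))*(-97) = (-3 - 1*(-7)² - 4*(-7)) + (((24 - 1*31) + 31)/(-46 - 28))*(-97) = (-3 - 1*49 + 28) + (((24 - 31) + 31)/(-74))*(-97) = (-3 - 49 + 28) + ((-7 + 31)*(-1/74))*(-97) = -24 + (24*(-1/74))*(-97) = -24 - 12/37*(-97) = -24 + 1164/37 = 276/37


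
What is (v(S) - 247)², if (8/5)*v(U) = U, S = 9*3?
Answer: 3389281/64 ≈ 52958.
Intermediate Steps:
S = 27
v(U) = 5*U/8
(v(S) - 247)² = ((5/8)*27 - 247)² = (135/8 - 247)² = (-1841/8)² = 3389281/64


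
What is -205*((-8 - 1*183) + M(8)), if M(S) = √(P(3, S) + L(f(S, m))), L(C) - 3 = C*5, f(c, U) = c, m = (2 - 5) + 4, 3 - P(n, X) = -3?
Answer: 37720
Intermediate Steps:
P(n, X) = 6 (P(n, X) = 3 - 1*(-3) = 3 + 3 = 6)
m = 1 (m = -3 + 4 = 1)
L(C) = 3 + 5*C (L(C) = 3 + C*5 = 3 + 5*C)
M(S) = √(9 + 5*S) (M(S) = √(6 + (3 + 5*S)) = √(9 + 5*S))
-205*((-8 - 1*183) + M(8)) = -205*((-8 - 1*183) + √(9 + 5*8)) = -205*((-8 - 183) + √(9 + 40)) = -205*(-191 + √49) = -205*(-191 + 7) = -205*(-184) = 37720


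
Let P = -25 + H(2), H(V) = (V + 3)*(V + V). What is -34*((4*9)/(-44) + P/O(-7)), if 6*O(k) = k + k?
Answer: -3468/77 ≈ -45.039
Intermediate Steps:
O(k) = k/3 (O(k) = (k + k)/6 = (2*k)/6 = k/3)
H(V) = 2*V*(3 + V) (H(V) = (3 + V)*(2*V) = 2*V*(3 + V))
P = -5 (P = -25 + 2*2*(3 + 2) = -25 + 2*2*5 = -25 + 20 = -5)
-34*((4*9)/(-44) + P/O(-7)) = -34*((4*9)/(-44) - 5/((1/3)*(-7))) = -34*(36*(-1/44) - 5/(-7/3)) = -34*(-9/11 - 5*(-3/7)) = -34*(-9/11 + 15/7) = -34*102/77 = -3468/77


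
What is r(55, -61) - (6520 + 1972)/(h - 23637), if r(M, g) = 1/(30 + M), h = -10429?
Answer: 377943/1447805 ≈ 0.26105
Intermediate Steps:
r(55, -61) - (6520 + 1972)/(h - 23637) = 1/(30 + 55) - (6520 + 1972)/(-10429 - 23637) = 1/85 - 8492/(-34066) = 1/85 - 8492*(-1)/34066 = 1/85 - 1*(-4246/17033) = 1/85 + 4246/17033 = 377943/1447805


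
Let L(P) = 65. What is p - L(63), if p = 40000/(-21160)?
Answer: -35385/529 ≈ -66.890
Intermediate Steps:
p = -1000/529 (p = 40000*(-1/21160) = -1000/529 ≈ -1.8904)
p - L(63) = -1000/529 - 1*65 = -1000/529 - 65 = -35385/529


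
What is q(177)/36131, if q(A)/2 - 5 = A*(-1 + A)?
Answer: 62314/36131 ≈ 1.7247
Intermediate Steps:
q(A) = 10 + 2*A*(-1 + A) (q(A) = 10 + 2*(A*(-1 + A)) = 10 + 2*A*(-1 + A))
q(177)/36131 = (10 - 2*177 + 2*177²)/36131 = (10 - 354 + 2*31329)*(1/36131) = (10 - 354 + 62658)*(1/36131) = 62314*(1/36131) = 62314/36131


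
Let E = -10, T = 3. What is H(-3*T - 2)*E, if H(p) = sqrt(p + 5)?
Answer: -10*I*sqrt(6) ≈ -24.495*I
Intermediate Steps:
H(p) = sqrt(5 + p)
H(-3*T - 2)*E = sqrt(5 + (-3*3 - 2))*(-10) = sqrt(5 + (-9 - 2))*(-10) = sqrt(5 - 11)*(-10) = sqrt(-6)*(-10) = (I*sqrt(6))*(-10) = -10*I*sqrt(6)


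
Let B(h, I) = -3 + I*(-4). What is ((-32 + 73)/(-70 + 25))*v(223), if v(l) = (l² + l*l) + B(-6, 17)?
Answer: -452763/5 ≈ -90553.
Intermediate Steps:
B(h, I) = -3 - 4*I
v(l) = -71 + 2*l² (v(l) = (l² + l*l) + (-3 - 4*17) = (l² + l²) + (-3 - 68) = 2*l² - 71 = -71 + 2*l²)
((-32 + 73)/(-70 + 25))*v(223) = ((-32 + 73)/(-70 + 25))*(-71 + 2*223²) = (41/(-45))*(-71 + 2*49729) = (41*(-1/45))*(-71 + 99458) = -41/45*99387 = -452763/5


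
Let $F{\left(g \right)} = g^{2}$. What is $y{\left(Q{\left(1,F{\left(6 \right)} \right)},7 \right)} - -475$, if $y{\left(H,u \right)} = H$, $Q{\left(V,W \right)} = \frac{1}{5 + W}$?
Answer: $\frac{19476}{41} \approx 475.02$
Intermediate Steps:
$y{\left(Q{\left(1,F{\left(6 \right)} \right)},7 \right)} - -475 = \frac{1}{5 + 6^{2}} - -475 = \frac{1}{5 + 36} + 475 = \frac{1}{41} + 475 = \frac{19476}{41}$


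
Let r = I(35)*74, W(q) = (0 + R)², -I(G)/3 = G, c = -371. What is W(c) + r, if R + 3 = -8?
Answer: -7649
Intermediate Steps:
I(G) = -3*G
R = -11 (R = -3 - 8 = -11)
W(q) = 121 (W(q) = (0 - 11)² = (-11)² = 121)
r = -7770 (r = -3*35*74 = -105*74 = -7770)
W(c) + r = 121 - 7770 = -7649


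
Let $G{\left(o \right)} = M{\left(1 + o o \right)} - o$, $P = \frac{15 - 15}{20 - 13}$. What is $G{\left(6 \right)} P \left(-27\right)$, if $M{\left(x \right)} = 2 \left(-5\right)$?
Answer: $0$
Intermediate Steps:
$M{\left(x \right)} = -10$
$P = 0$ ($P = \frac{0}{7} = 0 \cdot \frac{1}{7} = 0$)
$G{\left(o \right)} = -10 - o$
$G{\left(6 \right)} P \left(-27\right) = \left(-10 - 6\right) 0 \left(-27\right) = \left(-16\right) 0 \left(-27\right) = 0 \left(-27\right) = 0$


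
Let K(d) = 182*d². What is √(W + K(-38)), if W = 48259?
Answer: 3*√34563 ≈ 557.73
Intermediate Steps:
√(W + K(-38)) = √(48259 + 182*(-38)²) = √(48259 + 182*1444) = √(48259 + 262808) = √311067 = 3*√34563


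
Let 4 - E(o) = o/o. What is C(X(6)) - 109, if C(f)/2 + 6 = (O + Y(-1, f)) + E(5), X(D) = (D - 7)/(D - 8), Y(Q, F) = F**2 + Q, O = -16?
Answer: -297/2 ≈ -148.50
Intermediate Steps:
E(o) = 3 (E(o) = 4 - o/o = 4 - 1*1 = 4 - 1 = 3)
Y(Q, F) = Q + F**2
X(D) = (-7 + D)/(-8 + D)
C(f) = -40 + 2*f**2 (C(f) = -12 + 2*((-16 + (-1 + f**2)) + 3) = -12 + 2*((-17 + f**2) + 3) = -12 + 2*(-14 + f**2) = -12 + (-28 + 2*f**2) = -40 + 2*f**2)
C(X(6)) - 109 = (-40 + 2*((-7 + 6)/(-8 + 6))**2) - 109 = (-40 + 2*(-1/(-2))**2) - 109 = (-40 + 2*(-1/2*(-1))**2) - 109 = (-40 + 2*(1/2)**2) - 109 = (-40 + 2*(1/4)) - 109 = (-40 + 1/2) - 109 = -79/2 - 109 = -297/2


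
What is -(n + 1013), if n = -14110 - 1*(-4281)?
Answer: 8816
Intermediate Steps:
n = -9829 (n = -14110 + 4281 = -9829)
-(n + 1013) = -(-9829 + 1013) = -1*(-8816) = 8816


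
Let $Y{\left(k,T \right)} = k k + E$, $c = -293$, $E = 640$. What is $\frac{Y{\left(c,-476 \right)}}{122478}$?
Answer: $\frac{86489}{122478} \approx 0.70616$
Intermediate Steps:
$Y{\left(k,T \right)} = 640 + k^{2}$ ($Y{\left(k,T \right)} = k k + 640 = k^{2} + 640 = 640 + k^{2}$)
$\frac{Y{\left(c,-476 \right)}}{122478} = \frac{640 + \left(-293\right)^{2}}{122478} = \left(640 + 85849\right) \frac{1}{122478} = 86489 \cdot \frac{1}{122478} = \frac{86489}{122478}$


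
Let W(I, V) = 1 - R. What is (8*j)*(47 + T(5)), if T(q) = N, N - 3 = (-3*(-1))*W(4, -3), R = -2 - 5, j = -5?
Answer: -2960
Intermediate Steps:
R = -7
W(I, V) = 8 (W(I, V) = 1 - 1*(-7) = 1 + 7 = 8)
N = 27 (N = 3 - 3*(-1)*8 = 3 + 3*8 = 3 + 24 = 27)
T(q) = 27
(8*j)*(47 + T(5)) = (8*(-5))*(47 + 27) = -40*74 = -2960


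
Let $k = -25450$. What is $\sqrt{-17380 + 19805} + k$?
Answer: $-25450 + 5 \sqrt{97} \approx -25401.0$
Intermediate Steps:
$\sqrt{-17380 + 19805} + k = \sqrt{-17380 + 19805} - 25450 = \sqrt{2425} - 25450 = 5 \sqrt{97} - 25450 = -25450 + 5 \sqrt{97}$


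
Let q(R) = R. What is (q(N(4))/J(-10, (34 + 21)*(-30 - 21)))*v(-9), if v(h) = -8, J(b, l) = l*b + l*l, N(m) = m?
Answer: -32/7896075 ≈ -4.0526e-6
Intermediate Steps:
J(b, l) = l**2 + b*l (J(b, l) = b*l + l**2 = l**2 + b*l)
(q(N(4))/J(-10, (34 + 21)*(-30 - 21)))*v(-9) = (4/((((34 + 21)*(-30 - 21))*(-10 + (34 + 21)*(-30 - 21)))))*(-8) = (4/(((55*(-51))*(-10 + 55*(-51)))))*(-8) = (4/((-2805*(-10 - 2805))))*(-8) = (4/((-2805*(-2815))))*(-8) = (4/7896075)*(-8) = -32/7896075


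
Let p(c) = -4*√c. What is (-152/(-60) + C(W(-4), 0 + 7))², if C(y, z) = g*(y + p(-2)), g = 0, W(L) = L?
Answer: 1444/225 ≈ 6.4178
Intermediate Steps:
C(y, z) = 0 (C(y, z) = 0*(y - 4*I*√2) = 0)
(-152/(-60) + C(W(-4), 0 + 7))² = (-152/(-60) + 0)² = (-152*(-1/60) + 0)² = (38/15 + 0)² = (38/15)² = 1444/225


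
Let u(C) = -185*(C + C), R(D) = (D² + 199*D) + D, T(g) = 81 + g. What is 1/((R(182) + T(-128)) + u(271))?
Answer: -1/30793 ≈ -3.2475e-5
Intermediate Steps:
R(D) = D² + 200*D
u(C) = -370*C
1/((R(182) + T(-128)) + u(271)) = 1/((182*(200 + 182) + (81 - 128)) - 370*271) = 1/((182*382 - 47) - 100270) = 1/((69524 - 47) - 100270) = 1/(69477 - 100270) = 1/(-30793) = -1/30793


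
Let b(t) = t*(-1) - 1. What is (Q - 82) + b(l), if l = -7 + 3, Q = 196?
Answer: 117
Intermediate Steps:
l = -4
b(t) = -1 - t (b(t) = -t - 1 = -1 - t)
(Q - 82) + b(l) = (196 - 82) + (-1 - 1*(-4)) = 114 + (-1 + 4) = 114 + 3 = 117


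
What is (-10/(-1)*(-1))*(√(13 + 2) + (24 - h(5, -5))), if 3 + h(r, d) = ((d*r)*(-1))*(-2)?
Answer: -770 - 10*√15 ≈ -808.73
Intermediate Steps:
h(r, d) = -3 + 2*d*r (h(r, d) = -3 + ((d*r)*(-1))*(-2) = -3 - d*r*(-2) = -3 + 2*d*r)
(-10/(-1)*(-1))*(√(13 + 2) + (24 - h(5, -5))) = (-10/(-1)*(-1))*(√(13 + 2) + (24 - (-3 + 2*(-5)*5))) = (-10*(-1)*(-1))*(√15 + (24 - (-3 - 50))) = (10*(-1))*(√15 + (24 - 1*(-53))) = -10*(√15 + (24 + 53)) = -10*(√15 + 77) = -10*(77 + √15) = -770 - 10*√15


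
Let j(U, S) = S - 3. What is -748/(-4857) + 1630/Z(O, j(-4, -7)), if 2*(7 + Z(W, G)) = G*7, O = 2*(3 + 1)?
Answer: -438083/11333 ≈ -38.656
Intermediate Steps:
j(U, S) = -3 + S
O = 8 (O = 2*4 = 8)
Z(W, G) = -7 + 7*G/2 (Z(W, G) = -7 + (G*7)/2 = -7 + (7*G)/2 = -7 + 7*G/2)
-748/(-4857) + 1630/Z(O, j(-4, -7)) = -748/(-4857) + 1630/(-7 + 7*(-3 - 7)/2) = -748*(-1/4857) + 1630/(-7 + (7/2)*(-10)) = 748/4857 + 1630/(-7 - 35) = 748/4857 + 1630/(-42) = 748/4857 + 1630*(-1/42) = 748/4857 - 815/21 = -438083/11333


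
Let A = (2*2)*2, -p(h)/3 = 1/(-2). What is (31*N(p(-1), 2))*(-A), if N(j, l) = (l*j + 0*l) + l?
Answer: -1240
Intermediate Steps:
p(h) = 3/2 (p(h) = -3/(-2) = -3*(-½) = 3/2)
A = 8 (A = 4*2 = 8)
N(j, l) = l + j*l (N(j, l) = (j*l + 0) + l = j*l + l = l + j*l)
(31*N(p(-1), 2))*(-A) = (31*(2*(1 + 3/2)))*(-1*8) = (31*(2*(5/2)))*(-8) = (31*5)*(-8) = 155*(-8) = -1240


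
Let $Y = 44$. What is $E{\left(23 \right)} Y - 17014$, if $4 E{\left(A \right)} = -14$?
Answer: $-17168$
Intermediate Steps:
$E{\left(A \right)} = - \frac{7}{2}$ ($E{\left(A \right)} = \frac{1}{4} \left(-14\right) = - \frac{7}{2}$)
$E{\left(23 \right)} Y - 17014 = \left(- \frac{7}{2}\right) 44 - 17014 = -154 - 17014 = -17168$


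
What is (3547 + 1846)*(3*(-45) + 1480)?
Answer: 7253585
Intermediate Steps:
(3547 + 1846)*(3*(-45) + 1480) = 5393*(-135 + 1480) = 5393*1345 = 7253585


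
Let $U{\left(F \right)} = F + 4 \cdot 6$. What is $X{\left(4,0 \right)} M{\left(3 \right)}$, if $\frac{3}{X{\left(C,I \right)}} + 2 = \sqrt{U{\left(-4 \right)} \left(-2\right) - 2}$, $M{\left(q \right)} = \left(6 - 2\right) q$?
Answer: $- \frac{36}{23} - \frac{18 i \sqrt{42}}{23} \approx -1.5652 - 5.0719 i$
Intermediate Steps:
$U{\left(F \right)} = 24 + F$ ($U{\left(F \right)} = F + 24 = 24 + F$)
$M{\left(q \right)} = 4 q$
$X{\left(C,I \right)} = \frac{3}{-2 + i \sqrt{42}}$ ($X{\left(C,I \right)} = \frac{3}{-2 + \sqrt{\left(24 - 4\right) \left(-2\right) - 2}} = \frac{3}{-2 + \sqrt{20 \left(-2\right) - 2}} = \frac{3}{-2 + \sqrt{-40 - 2}} = \frac{3}{-2 + \sqrt{-42}} = \frac{3}{-2 + i \sqrt{42}}$)
$X{\left(4,0 \right)} M{\left(3 \right)} = \left(- \frac{3}{23} - \frac{3 i \sqrt{42}}{46}\right) 4 \cdot 3 = \left(- \frac{3}{23} - \frac{3 i \sqrt{42}}{46}\right) 12 = - \frac{36}{23} - \frac{18 i \sqrt{42}}{23}$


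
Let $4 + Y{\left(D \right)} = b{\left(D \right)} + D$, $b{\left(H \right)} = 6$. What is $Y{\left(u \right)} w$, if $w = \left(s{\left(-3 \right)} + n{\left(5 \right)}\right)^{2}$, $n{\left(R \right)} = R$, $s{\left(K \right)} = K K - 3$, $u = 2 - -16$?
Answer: $2420$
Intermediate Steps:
$u = 18$ ($u = 2 + 16 = 18$)
$s{\left(K \right)} = -3 + K^{2}$ ($s{\left(K \right)} = K^{2} - 3 = -3 + K^{2}$)
$w = 121$ ($w = \left(\left(-3 + \left(-3\right)^{2}\right) + 5\right)^{2} = \left(\left(-3 + 9\right) + 5\right)^{2} = \left(6 + 5\right)^{2} = 11^{2} = 121$)
$Y{\left(D \right)} = 2 + D$ ($Y{\left(D \right)} = -4 + \left(6 + D\right) = 2 + D$)
$Y{\left(u \right)} w = \left(2 + 18\right) 121 = 20 \cdot 121 = 2420$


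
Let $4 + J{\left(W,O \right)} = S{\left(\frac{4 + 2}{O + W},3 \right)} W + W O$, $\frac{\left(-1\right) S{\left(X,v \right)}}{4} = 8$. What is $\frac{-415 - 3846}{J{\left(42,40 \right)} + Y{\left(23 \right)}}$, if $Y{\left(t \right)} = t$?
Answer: $- \frac{4261}{355} \approx -12.003$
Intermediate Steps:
$S{\left(X,v \right)} = -32$ ($S{\left(X,v \right)} = \left(-4\right) 8 = -32$)
$J{\left(W,O \right)} = -4 - 32 W + O W$ ($J{\left(W,O \right)} = -4 + \left(- 32 W + W O\right) = -4 + \left(- 32 W + O W\right) = -4 - 32 W + O W$)
$\frac{-415 - 3846}{J{\left(42,40 \right)} + Y{\left(23 \right)}} = \frac{-415 - 3846}{\left(-4 - 1344 + 40 \cdot 42\right) + 23} = - \frac{4261}{\left(-4 - 1344 + 1680\right) + 23} = - \frac{4261}{332 + 23} = - \frac{4261}{355}$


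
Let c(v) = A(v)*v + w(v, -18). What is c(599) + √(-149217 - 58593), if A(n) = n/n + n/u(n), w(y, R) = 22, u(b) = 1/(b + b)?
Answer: 429844219 + 3*I*√23090 ≈ 4.2984e+8 + 455.86*I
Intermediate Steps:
u(b) = 1/(2*b)
A(n) = 1 + 2*n² (A(n) = n/n + n/((1/(2*n))) = 1 + n*(2*n) = 1 + 2*n²)
c(v) = 22 + v*(1 + 2*v²) (c(v) = (1 + 2*v²)*v + 22 = v*(1 + 2*v²) + 22 = 22 + v*(1 + 2*v²))
c(599) + √(-149217 - 58593) = (22 + 599 + 2*599³) + √(-149217 - 58593) = (22 + 599 + 2*214921799) + √(-207810) = (22 + 599 + 429843598) + 3*I*√23090 = 429844219 + 3*I*√23090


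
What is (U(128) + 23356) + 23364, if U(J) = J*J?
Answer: 63104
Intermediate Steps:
U(J) = J²
(U(128) + 23356) + 23364 = (128² + 23356) + 23364 = (16384 + 23356) + 23364 = 39740 + 23364 = 63104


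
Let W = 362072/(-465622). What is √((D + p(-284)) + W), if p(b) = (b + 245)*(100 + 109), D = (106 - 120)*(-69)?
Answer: I*√389476057137581/232811 ≈ 84.769*I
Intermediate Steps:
D = 966 (D = -14*(-69) = 966)
p(b) = 51205 + 209*b (p(b) = (245 + b)*209 = 51205 + 209*b)
W = -181036/232811 (W = 362072*(-1/465622) = -181036/232811 ≈ -0.77761)
√((D + p(-284)) + W) = √((966 + (51205 + 209*(-284))) - 181036/232811) = √((966 + (51205 - 59356)) - 181036/232811) = √((966 - 8151) - 181036/232811) = √(-7185 - 181036/232811) = √(-1672928071/232811) = I*√389476057137581/232811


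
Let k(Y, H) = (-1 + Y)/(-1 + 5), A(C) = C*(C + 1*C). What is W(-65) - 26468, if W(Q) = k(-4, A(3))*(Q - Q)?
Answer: -26468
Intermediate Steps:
A(C) = 2*C² (A(C) = C*(C + C) = C*(2*C) = 2*C²)
k(Y, H) = -¼ + Y/4 (k(Y, H) = (-1 + Y)/4 = (-1 + Y)*(¼) = -¼ + Y/4)
W(Q) = 0 (W(Q) = (-¼ + (¼)*(-4))*(Q - Q) = (-¼ - 1)*0 = -5/4*0 = 0)
W(-65) - 26468 = 0 - 26468 = -26468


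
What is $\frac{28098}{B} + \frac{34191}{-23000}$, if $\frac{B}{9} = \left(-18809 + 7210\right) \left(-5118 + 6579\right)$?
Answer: $- \frac{82782463507}{55680171000} \approx -1.4867$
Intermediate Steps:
$B = -152515251$ ($B = 9 \left(-18809 + 7210\right) \left(-5118 + 6579\right) = 9 \left(\left(-11599\right) 1461\right) = 9 \left(-16946139\right) = -152515251$)
$\frac{28098}{B} + \frac{34191}{-23000} = \frac{28098}{-152515251} + \frac{34191}{-23000} = 28098 \left(- \frac{1}{152515251}\right) + 34191 \left(- \frac{1}{23000}\right) = - \frac{446}{2420877} - \frac{34191}{23000} = - \frac{82782463507}{55680171000}$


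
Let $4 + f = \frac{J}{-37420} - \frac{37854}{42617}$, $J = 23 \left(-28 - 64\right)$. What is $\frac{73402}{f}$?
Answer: $- \frac{29264058733070}{1926307917} \approx -15192.0$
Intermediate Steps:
$J = -2116$ ($J = 23 \left(-92\right) = -2116$)
$f = - \frac{1926307917}{398682035}$ ($f = -4 - \left(- \frac{529}{9355} + \frac{37854}{42617}\right) = -4 - \frac{331579777}{398682035} = - \frac{1926307917}{398682035} \approx -4.8317$)
$\frac{73402}{f} = \frac{73402}{- \frac{1926307917}{398682035}} = 73402 \left(- \frac{398682035}{1926307917}\right) = - \frac{29264058733070}{1926307917}$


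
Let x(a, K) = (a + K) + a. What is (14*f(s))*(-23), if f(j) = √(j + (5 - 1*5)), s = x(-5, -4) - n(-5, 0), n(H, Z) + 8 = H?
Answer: -322*I ≈ -322.0*I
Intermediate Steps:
n(H, Z) = -8 + H
x(a, K) = K + 2*a (x(a, K) = (K + a) + a = K + 2*a)
s = -1 (s = (-4 + 2*(-5)) - (-8 - 5) = (-4 - 10) - 1*(-13) = -14 + 13 = -1)
f(j) = √j (f(j) = √(j + (5 - 5)) = √(j + 0) = √j)
(14*f(s))*(-23) = (14*√(-1))*(-23) = (14*I)*(-23) = -322*I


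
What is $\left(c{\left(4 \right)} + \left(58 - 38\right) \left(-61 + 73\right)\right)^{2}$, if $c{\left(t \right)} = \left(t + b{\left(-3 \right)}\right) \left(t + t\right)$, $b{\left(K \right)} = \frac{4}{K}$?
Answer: $\frac{614656}{9} \approx 68295.0$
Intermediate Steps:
$c{\left(t \right)} = 2 t \left(- \frac{4}{3} + t\right)$ ($c{\left(t \right)} = \left(t + \frac{4}{-3}\right) \left(t + t\right) = \left(t + 4 \left(- \frac{1}{3}\right)\right) 2 t = \left(t - \frac{4}{3}\right) 2 t = \left(- \frac{4}{3} + t\right) 2 t = 2 t \left(- \frac{4}{3} + t\right)$)
$\left(c{\left(4 \right)} + \left(58 - 38\right) \left(-61 + 73\right)\right)^{2} = \left(\frac{2}{3} \cdot 4 \left(-4 + 3 \cdot 4\right) + \left(58 - 38\right) \left(-61 + 73\right)\right)^{2} = \left(\frac{2}{3} \cdot 4 \left(-4 + 12\right) + 20 \cdot 12\right)^{2} = \left(\frac{2}{3} \cdot 4 \cdot 8 + 240\right)^{2} = \left(\frac{64}{3} + 240\right)^{2} = \left(\frac{784}{3}\right)^{2} = \frac{614656}{9}$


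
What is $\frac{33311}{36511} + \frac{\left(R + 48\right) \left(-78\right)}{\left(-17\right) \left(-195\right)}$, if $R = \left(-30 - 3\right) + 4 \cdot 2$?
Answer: $\frac{1151929}{3103435} \approx 0.37118$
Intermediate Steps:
$R = -25$ ($R = -33 + 8 = -25$)
$\frac{33311}{36511} + \frac{\left(R + 48\right) \left(-78\right)}{\left(-17\right) \left(-195\right)} = \frac{33311}{36511} + \frac{\left(-25 + 48\right) \left(-78\right)}{\left(-17\right) \left(-195\right)} = 33311 \cdot \frac{1}{36511} + \frac{23 \left(-78\right)}{3315} = \frac{33311}{36511} - \frac{46}{85} = \frac{1151929}{3103435}$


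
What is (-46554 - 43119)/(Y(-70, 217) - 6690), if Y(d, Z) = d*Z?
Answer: 89673/21880 ≈ 4.0984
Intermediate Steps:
Y(d, Z) = Z*d
(-46554 - 43119)/(Y(-70, 217) - 6690) = (-46554 - 43119)/(217*(-70) - 6690) = -89673/(-15190 - 6690) = -89673/(-21880) = -89673*(-1/21880) = 89673/21880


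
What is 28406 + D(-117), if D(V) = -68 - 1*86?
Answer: 28252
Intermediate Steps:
D(V) = -154 (D(V) = -68 - 86 = -154)
28406 + D(-117) = 28406 - 154 = 28252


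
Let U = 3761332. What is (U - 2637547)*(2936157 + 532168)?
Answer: 3897651610125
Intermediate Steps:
(U - 2637547)*(2936157 + 532168) = (3761332 - 2637547)*(2936157 + 532168) = 1123785*3468325 = 3897651610125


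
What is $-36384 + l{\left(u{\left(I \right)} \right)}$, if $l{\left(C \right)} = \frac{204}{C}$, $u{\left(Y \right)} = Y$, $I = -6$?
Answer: $-36418$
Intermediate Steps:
$-36384 + l{\left(u{\left(I \right)} \right)} = -36384 + \frac{204}{-6} = -36384 + 204 \left(- \frac{1}{6}\right) = -36384 - 34 = -36418$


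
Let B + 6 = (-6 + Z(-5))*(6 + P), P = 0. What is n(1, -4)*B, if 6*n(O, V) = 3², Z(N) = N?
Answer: -108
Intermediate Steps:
n(O, V) = 3/2 (n(O, V) = (⅙)*3² = (⅙)*9 = 3/2)
B = -72 (B = -6 + (-6 - 5)*(6 + 0) = -6 - 11*6 = -6 - 66 = -72)
n(1, -4)*B = (3/2)*(-72) = -108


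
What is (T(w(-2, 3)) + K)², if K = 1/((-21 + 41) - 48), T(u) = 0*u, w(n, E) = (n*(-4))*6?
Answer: 1/784 ≈ 0.0012755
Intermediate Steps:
w(n, E) = -24*n (w(n, E) = -4*n*6 = -24*n)
T(u) = 0
K = -1/28 (K = 1/(20 - 48) = 1/(-28) = -1/28 ≈ -0.035714)
(T(w(-2, 3)) + K)² = (0 - 1/28)² = (-1/28)² = 1/784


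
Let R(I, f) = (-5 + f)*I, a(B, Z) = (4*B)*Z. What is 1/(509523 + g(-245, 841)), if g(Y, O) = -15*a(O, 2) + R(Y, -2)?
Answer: 1/410318 ≈ 2.4371e-6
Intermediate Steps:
a(B, Z) = 4*B*Z
R(I, f) = I*(-5 + f)
g(Y, O) = -120*O - 7*Y (g(Y, O) = -60*O*2 + Y*(-5 - 2) = -120*O + Y*(-7) = -120*O - 7*Y)
1/(509523 + g(-245, 841)) = 1/(509523 + (-120*841 - 7*(-245))) = 1/(509523 + (-100920 + 1715)) = 1/(509523 - 99205) = 1/410318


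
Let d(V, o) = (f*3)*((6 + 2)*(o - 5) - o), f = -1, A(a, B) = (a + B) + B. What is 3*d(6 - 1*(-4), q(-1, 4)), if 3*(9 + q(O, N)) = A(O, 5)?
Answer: 738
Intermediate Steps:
A(a, B) = a + 2*B (A(a, B) = (B + a) + B = a + 2*B)
q(O, N) = -17/3 + O/3 (q(O, N) = -9 + (O + 2*5)/3 = -9 + (O + 10)/3 = -9 + (10 + O)/3 = -9 + (10/3 + O/3) = -17/3 + O/3)
d(V, o) = 120 - 21*o (d(V, o) = (-1*3)*((6 + 2)*(o - 5) - o) = -3*(8*(-5 + o) - o) = -3*((-40 + 8*o) - o) = -3*(-40 + 7*o) = 120 - 21*o)
3*d(6 - 1*(-4), q(-1, 4)) = 3*(120 - 21*(-17/3 + (1/3)*(-1))) = 3*(120 - 21*(-17/3 - 1/3)) = 3*(120 - 21*(-6)) = 3*(120 + 126) = 3*246 = 738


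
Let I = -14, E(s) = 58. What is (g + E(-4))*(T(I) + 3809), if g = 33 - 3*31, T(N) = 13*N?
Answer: -7254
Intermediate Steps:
g = -60 (g = 33 - 93 = -60)
(g + E(-4))*(T(I) + 3809) = (-60 + 58)*(13*(-14) + 3809) = -2*(-182 + 3809) = -2*3627 = -7254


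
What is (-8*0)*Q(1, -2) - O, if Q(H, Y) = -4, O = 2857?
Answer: -2857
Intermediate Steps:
(-8*0)*Q(1, -2) - O = -8*0*(-4) - 1*2857 = 0*(-4) - 2857 = 0 - 2857 = -2857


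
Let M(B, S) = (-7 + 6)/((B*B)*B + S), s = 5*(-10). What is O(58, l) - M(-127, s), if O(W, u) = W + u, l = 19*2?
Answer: 196649567/2048433 ≈ 96.000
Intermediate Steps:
l = 38
s = -50
M(B, S) = -1/(S + B**3) (M(B, S) = -1/(B**2*B + S) = -1/(B**3 + S) = -1/(S + B**3))
O(58, l) - M(-127, s) = (58 + 38) - (-1)/(-50 + (-127)**3) = 96 - (-1)/(-50 - 2048383) = 96 - (-1)/(-2048433) = 96 - (-1)*(-1)/2048433 = 96 - 1*1/2048433 = 96 - 1/2048433 = 196649567/2048433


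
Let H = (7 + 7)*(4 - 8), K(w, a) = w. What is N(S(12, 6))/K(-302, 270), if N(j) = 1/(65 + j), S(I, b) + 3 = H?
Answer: -1/1812 ≈ -0.00055188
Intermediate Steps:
H = -56 (H = 14*(-4) = -56)
S(I, b) = -59 (S(I, b) = -3 - 56 = -59)
N(S(12, 6))/K(-302, 270) = 1/((65 - 59)*(-302)) = -1/302/6 = (⅙)*(-1/302) = -1/1812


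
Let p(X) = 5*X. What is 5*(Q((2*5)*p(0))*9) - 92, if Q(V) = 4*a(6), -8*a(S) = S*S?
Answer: -902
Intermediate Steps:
a(S) = -S²/8 (a(S) = -S*S/8 = -S²/8)
Q(V) = -18 (Q(V) = 4*(-⅛*6²) = 4*(-⅛*36) = 4*(-9/2) = -18)
5*(Q((2*5)*p(0))*9) - 92 = 5*(-18*9) - 92 = 5*(-162) - 92 = -810 - 92 = -902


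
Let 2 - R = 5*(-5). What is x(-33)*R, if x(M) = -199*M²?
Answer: -5851197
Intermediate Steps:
R = 27 (R = 2 - 5*(-5) = 2 - 1*(-25) = 2 + 25 = 27)
x(-33)*R = -199*(-33)²*27 = -199*1089*27 = -216711*27 = -5851197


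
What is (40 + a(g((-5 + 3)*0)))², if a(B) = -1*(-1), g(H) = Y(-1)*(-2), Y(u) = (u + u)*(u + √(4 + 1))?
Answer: 1681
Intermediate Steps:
Y(u) = 2*u*(u + √5) (Y(u) = (2*u)*(u + √5) = 2*u*(u + √5))
g(H) = -4 + 4*√5 (g(H) = (2*(-1)*(-1 + √5))*(-2) = (2 - 2*√5)*(-2) = -4 + 4*√5)
a(B) = 1
(40 + a(g((-5 + 3)*0)))² = (40 + 1)² = 41² = 1681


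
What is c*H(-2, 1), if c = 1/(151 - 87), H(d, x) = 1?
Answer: 1/64 ≈ 0.015625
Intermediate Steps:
c = 1/64 ≈ 0.015625
c*H(-2, 1) = (1/64)*1 = 1/64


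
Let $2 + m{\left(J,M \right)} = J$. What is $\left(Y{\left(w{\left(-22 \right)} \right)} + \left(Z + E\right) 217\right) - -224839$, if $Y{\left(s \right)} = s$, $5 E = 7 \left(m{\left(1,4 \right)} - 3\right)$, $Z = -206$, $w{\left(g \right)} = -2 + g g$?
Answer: $\frac{897019}{5} \approx 1.794 \cdot 10^{5}$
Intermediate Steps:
$w{\left(g \right)} = -2 + g^{2}$
$m{\left(J,M \right)} = -2 + J$
$E = - \frac{28}{5}$ ($E = \frac{7 \left(\left(-2 + 1\right) - 3\right)}{5} = \frac{7 \left(-1 - 3\right)}{5} = \frac{7 \left(-4\right)}{5} = \frac{1}{5} \left(-28\right) = - \frac{28}{5} \approx -5.6$)
$\left(Y{\left(w{\left(-22 \right)} \right)} + \left(Z + E\right) 217\right) - -224839 = \left(\left(-2 + \left(-22\right)^{2}\right) + \left(-206 - \frac{28}{5}\right) 217\right) - -224839 = \left(\left(-2 + 484\right) - \frac{229586}{5}\right) + 224839 = \left(482 - \frac{229586}{5}\right) + 224839 = - \frac{227176}{5} + 224839 = \frac{897019}{5}$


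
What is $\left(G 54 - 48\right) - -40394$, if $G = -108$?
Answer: $34514$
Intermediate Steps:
$\left(G 54 - 48\right) - -40394 = \left(\left(-108\right) 54 - 48\right) - -40394 = \left(-5832 - 48\right) + 40394 = -5880 + 40394 = 34514$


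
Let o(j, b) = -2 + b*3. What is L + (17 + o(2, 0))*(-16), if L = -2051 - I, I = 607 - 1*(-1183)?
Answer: -4081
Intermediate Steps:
o(j, b) = -2 + 3*b
I = 1790 (I = 607 + 1183 = 1790)
L = -3841 (L = -2051 - 1*1790 = -2051 - 1790 = -3841)
L + (17 + o(2, 0))*(-16) = -3841 + (17 + (-2 + 3*0))*(-16) = -3841 + (17 + (-2 + 0))*(-16) = -3841 + (17 - 2)*(-16) = -3841 + 15*(-16) = -3841 - 240 = -4081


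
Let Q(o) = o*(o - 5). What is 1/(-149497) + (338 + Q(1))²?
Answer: 16677287331/149497 ≈ 1.1156e+5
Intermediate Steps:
Q(o) = o*(-5 + o)
1/(-149497) + (338 + Q(1))² = 1/(-149497) + (338 + 1*(-5 + 1))² = -1/149497 + (338 + 1*(-4))² = -1/149497 + (338 - 4)² = -1/149497 + 334² = -1/149497 + 111556 = 16677287331/149497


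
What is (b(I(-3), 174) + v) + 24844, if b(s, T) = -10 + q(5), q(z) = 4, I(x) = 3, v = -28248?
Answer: -3410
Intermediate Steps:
b(s, T) = -6 (b(s, T) = -10 + 4 = -6)
(b(I(-3), 174) + v) + 24844 = (-6 - 28248) + 24844 = -28254 + 24844 = -3410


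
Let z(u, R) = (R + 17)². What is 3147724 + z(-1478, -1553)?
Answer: 5507020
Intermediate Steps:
z(u, R) = (17 + R)²
3147724 + z(-1478, -1553) = 3147724 + (17 - 1553)² = 3147724 + (-1536)² = 3147724 + 2359296 = 5507020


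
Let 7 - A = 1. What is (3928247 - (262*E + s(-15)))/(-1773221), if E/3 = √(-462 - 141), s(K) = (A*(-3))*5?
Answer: -3928337/1773221 + 2358*I*√67/1773221 ≈ -2.2154 + 0.010885*I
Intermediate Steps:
A = 6 (A = 7 - 1*1 = 7 - 1 = 6)
s(K) = -90 (s(K) = (6*(-3))*5 = -18*5 = -90)
E = 9*I*√67 (E = 3*√(-462 - 141) = 3*√(-603) = 3*(3*I*√67) = 9*I*√67 ≈ 73.668*I)
(3928247 - (262*E + s(-15)))/(-1773221) = (3928247 - (262*(9*I*√67) - 90))/(-1773221) = (3928247 - (2358*I*√67 - 90))*(-1/1773221) = (3928247 - (-90 + 2358*I*√67))*(-1/1773221) = (3928247 + (90 - 2358*I*√67))*(-1/1773221) = (3928337 - 2358*I*√67)*(-1/1773221) = -3928337/1773221 + 2358*I*√67/1773221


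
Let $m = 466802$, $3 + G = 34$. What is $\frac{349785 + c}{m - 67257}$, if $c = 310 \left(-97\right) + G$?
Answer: $\frac{319746}{399545} \approx 0.80027$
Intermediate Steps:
$G = 31$ ($G = -3 + 34 = 31$)
$c = -30039$ ($c = 310 \left(-97\right) + 31 = -30070 + 31 = -30039$)
$\frac{349785 + c}{m - 67257} = \frac{349785 - 30039}{466802 - 67257} = \frac{319746}{466802 - 67257} = \frac{319746}{399545}$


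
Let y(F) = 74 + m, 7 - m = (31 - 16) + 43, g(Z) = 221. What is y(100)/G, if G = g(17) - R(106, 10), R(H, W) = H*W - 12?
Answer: -23/827 ≈ -0.027811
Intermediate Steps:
R(H, W) = -12 + H*W
m = -51 (m = 7 - ((31 - 16) + 43) = 7 - (15 + 43) = 7 - 1*58 = 7 - 58 = -51)
y(F) = 23 (y(F) = 74 - 51 = 23)
G = -827 (G = 221 - (-12 + 106*10) = 221 - (-12 + 1060) = 221 - 1*1048 = 221 - 1048 = -827)
y(100)/G = 23/(-827) = 23*(-1/827) = -23/827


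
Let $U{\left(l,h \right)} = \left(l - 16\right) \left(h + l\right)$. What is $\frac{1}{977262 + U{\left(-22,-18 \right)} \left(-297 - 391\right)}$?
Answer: $- \frac{1}{68498} \approx -1.4599 \cdot 10^{-5}$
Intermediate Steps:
$U{\left(l,h \right)} = \left(-16 + l\right) \left(h + l\right)$
$\frac{1}{977262 + U{\left(-22,-18 \right)} \left(-297 - 391\right)} = \frac{1}{977262 + \left(\left(-22\right)^{2} - -288 - -352 - -396\right) \left(-297 - 391\right)} = \frac{1}{977262 + \left(484 + 288 + 352 + 396\right) \left(-688\right)} = \frac{1}{977262 + 1520 \left(-688\right)} = \frac{1}{977262 - 1045760} = \frac{1}{-68498} = - \frac{1}{68498}$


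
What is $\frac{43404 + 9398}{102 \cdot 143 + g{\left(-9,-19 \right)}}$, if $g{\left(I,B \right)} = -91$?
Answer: $\frac{52802}{14495} \approx 3.6428$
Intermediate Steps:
$\frac{43404 + 9398}{102 \cdot 143 + g{\left(-9,-19 \right)}} = \frac{43404 + 9398}{102 \cdot 143 - 91} = \frac{52802}{14586 - 91} = \frac{52802}{14495}$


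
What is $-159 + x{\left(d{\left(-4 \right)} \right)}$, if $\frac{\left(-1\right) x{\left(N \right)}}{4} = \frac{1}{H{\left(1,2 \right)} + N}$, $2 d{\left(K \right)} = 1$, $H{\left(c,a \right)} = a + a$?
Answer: $- \frac{1439}{9} \approx -159.89$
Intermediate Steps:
$H{\left(c,a \right)} = 2 a$
$d{\left(K \right)} = \frac{1}{2}$ ($d{\left(K \right)} = \frac{1}{2} \cdot 1 = \frac{1}{2}$)
$x{\left(N \right)} = - \frac{4}{4 + N}$ ($x{\left(N \right)} = - \frac{4}{2 \cdot 2 + N} = - \frac{4}{4 + N}$)
$-159 + x{\left(d{\left(-4 \right)} \right)} = -159 - \frac{4}{4 + \frac{1}{2}} = -159 - \frac{4}{\frac{9}{2}} = -159 - \frac{8}{9} = - \frac{1439}{9}$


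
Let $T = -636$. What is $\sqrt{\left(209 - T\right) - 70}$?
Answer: $5 \sqrt{31} \approx 27.839$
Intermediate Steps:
$\sqrt{\left(209 - T\right) - 70} = \sqrt{\left(209 - -636\right) - 70} = \sqrt{\left(209 + 636\right) - 70} = \sqrt{845 - 70} = \sqrt{775} = 5 \sqrt{31}$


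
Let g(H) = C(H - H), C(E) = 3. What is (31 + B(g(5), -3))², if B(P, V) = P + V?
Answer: 961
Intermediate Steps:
g(H) = 3
(31 + B(g(5), -3))² = (31 + (3 - 3))² = (31 + 0)² = 31² = 961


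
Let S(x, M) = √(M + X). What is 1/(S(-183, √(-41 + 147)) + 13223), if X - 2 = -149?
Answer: 1/(13223 + I*√(147 - √106)) ≈ 7.5626e-5 - 6.69e-8*I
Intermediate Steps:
X = -147 (X = 2 - 149 = -147)
S(x, M) = √(-147 + M) (S(x, M) = √(M - 147) = √(-147 + M))
1/(S(-183, √(-41 + 147)) + 13223) = 1/(√(-147 + √(-41 + 147)) + 13223) = 1/(√(-147 + √106) + 13223) = 1/(13223 + √(-147 + √106))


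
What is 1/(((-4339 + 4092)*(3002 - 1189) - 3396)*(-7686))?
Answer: 1/3467977002 ≈ 2.8835e-10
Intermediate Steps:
1/(((-4339 + 4092)*(3002 - 1189) - 3396)*(-7686)) = -1/7686/(-247*1813 - 3396) = -1/7686/(-447811 - 3396) = -1/7686/(-451207) = -1/451207*(-1/7686) = 1/3467977002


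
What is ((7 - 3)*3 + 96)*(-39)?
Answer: -4212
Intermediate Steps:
((7 - 3)*3 + 96)*(-39) = (4*3 + 96)*(-39) = (12 + 96)*(-39) = 108*(-39) = -4212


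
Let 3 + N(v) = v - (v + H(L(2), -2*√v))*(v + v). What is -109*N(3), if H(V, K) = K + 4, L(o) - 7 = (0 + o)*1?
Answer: 4578 - 1308*√3 ≈ 2312.5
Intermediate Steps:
L(o) = 7 + o (L(o) = 7 + (0 + o)*1 = 7 + o*1 = 7 + o)
H(V, K) = 4 + K
N(v) = -3 + v - 2*v*(4 + v - 2*√v) (N(v) = -3 + (v - (v + (4 - 2*√v))*(v + v)) = -3 + (v - (4 + v - 2*√v)*2*v) = -3 + (v - 2*v*(4 + v - 2*√v)) = -3 + v - 2*v*(4 + v - 2*√v))
-109*N(3) = -109*(-3 - 7*3 - 2*3² + 4*3^(3/2)) = -109*(-3 - 21 - 2*9 + 4*(3*√3)) = -109*(-3 - 21 - 18 + 12*√3) = -109*(-42 + 12*√3) = 4578 - 1308*√3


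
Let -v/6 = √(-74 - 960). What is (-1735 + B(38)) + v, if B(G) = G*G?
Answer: -291 - 6*I*√1034 ≈ -291.0 - 192.94*I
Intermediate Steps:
B(G) = G²
v = -6*I*√1034 (v = -6*√(-74 - 960) = -6*I*√1034 ≈ -192.94*I)
(-1735 + B(38)) + v = (-1735 + 38²) - 6*I*√1034 = (-1735 + 1444) - 6*I*√1034 = -291 - 6*I*√1034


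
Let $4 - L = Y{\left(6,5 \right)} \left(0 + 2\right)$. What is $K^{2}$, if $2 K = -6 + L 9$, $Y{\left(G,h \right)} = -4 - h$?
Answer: $9216$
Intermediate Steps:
$L = 22$ ($L = 4 - \left(-4 - 5\right) \left(0 + 2\right) = 4 - \left(-4 - 5\right) 2 = 4 - \left(-9\right) 2 = 4 - -18 = 4 + 18 = 22$)
$K = 96$ ($K = \frac{-6 + 22 \cdot 9}{2} = \frac{-6 + 198}{2} = \frac{1}{2} \cdot 192 = 96$)
$K^{2} = 96^{2} = 9216$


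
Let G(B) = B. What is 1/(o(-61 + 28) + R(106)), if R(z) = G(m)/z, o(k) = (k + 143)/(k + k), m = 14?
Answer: -159/244 ≈ -0.65164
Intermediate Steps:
o(k) = (143 + k)/(2*k) (o(k) = (143 + k)/((2*k)) = (143 + k)*(1/(2*k)) = (143 + k)/(2*k))
R(z) = 14/z
1/(o(-61 + 28) + R(106)) = 1/((143 + (-61 + 28))/(2*(-61 + 28)) + 14/106) = 1/((½)*(143 - 33)/(-33) + 14*(1/106)) = 1/((½)*(-1/33)*110 + 7/53) = 1/(-5/3 + 7/53) = 1/(-244/159) = -159/244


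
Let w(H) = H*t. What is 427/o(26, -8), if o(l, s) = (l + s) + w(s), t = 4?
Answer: -61/2 ≈ -30.500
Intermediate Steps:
w(H) = 4*H (w(H) = H*4 = 4*H)
o(l, s) = l + 5*s (o(l, s) = (l + s) + 4*s = l + 5*s)
427/o(26, -8) = 427/(26 + 5*(-8)) = 427/(26 - 40) = 427/(-14) = 427*(-1/14) = -61/2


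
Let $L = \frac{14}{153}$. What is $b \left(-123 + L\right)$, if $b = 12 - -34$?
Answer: $- \frac{865030}{153} \approx -5653.8$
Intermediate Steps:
$b = 46$ ($b = 12 + 34 = 46$)
$L = \frac{14}{153}$ ($L = 14 \cdot \frac{1}{153} = \frac{14}{153} \approx 0.091503$)
$b \left(-123 + L\right) = 46 \left(-123 + \frac{14}{153}\right) = 46 \left(- \frac{18805}{153}\right) = - \frac{865030}{153}$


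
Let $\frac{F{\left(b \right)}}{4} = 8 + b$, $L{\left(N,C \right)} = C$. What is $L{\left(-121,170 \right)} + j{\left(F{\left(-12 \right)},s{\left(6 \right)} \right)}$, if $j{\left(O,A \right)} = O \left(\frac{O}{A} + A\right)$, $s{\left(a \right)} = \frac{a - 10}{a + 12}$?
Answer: $- \frac{8806}{9} \approx -978.44$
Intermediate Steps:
$F{\left(b \right)} = 32 + 4 b$ ($F{\left(b \right)} = 4 \left(8 + b\right) = 32 + 4 b$)
$s{\left(a \right)} = \frac{-10 + a}{12 + a}$
$j{\left(O,A \right)} = O \left(A + \frac{O}{A}\right)$
$L{\left(-121,170 \right)} + j{\left(F{\left(-12 \right)},s{\left(6 \right)} \right)} = 170 + \frac{\left(32 + 4 \left(-12\right)\right) \left(\left(32 + 4 \left(-12\right)\right) + \left(\frac{-10 + 6}{12 + 6}\right)^{2}\right)}{\frac{1}{12 + 6} \left(-10 + 6\right)} = 170 + \frac{\left(32 - 48\right) \left(\left(32 - 48\right) + \left(\frac{1}{18} \left(-4\right)\right)^{2}\right)}{\frac{1}{18} \left(-4\right)} = 170 - \frac{16 \left(-16 + \left(\frac{1}{18} \left(-4\right)\right)^{2}\right)}{\frac{1}{18} \left(-4\right)} = 170 - \frac{16 \left(-16 + \left(- \frac{2}{9}\right)^{2}\right)}{- \frac{2}{9}} = 170 - - 72 \left(-16 + \frac{4}{81}\right) = 170 - \left(-72\right) \left(- \frac{1292}{81}\right) = 170 - \frac{10336}{9} = - \frac{8806}{9}$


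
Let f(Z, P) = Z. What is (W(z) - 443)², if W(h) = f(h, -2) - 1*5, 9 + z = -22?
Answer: 229441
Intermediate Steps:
z = -31 (z = -9 - 22 = -31)
W(h) = -5 + h (W(h) = h - 1*5 = h - 5 = -5 + h)
(W(z) - 443)² = ((-5 - 31) - 443)² = (-36 - 443)² = (-479)² = 229441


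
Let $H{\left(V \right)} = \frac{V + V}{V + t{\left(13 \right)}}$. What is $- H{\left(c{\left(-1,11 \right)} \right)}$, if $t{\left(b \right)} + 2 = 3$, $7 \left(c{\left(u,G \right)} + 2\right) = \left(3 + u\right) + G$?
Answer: $\frac{1}{3} \approx 0.33333$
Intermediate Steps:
$c{\left(u,G \right)} = - \frac{11}{7} + \frac{G}{7} + \frac{u}{7}$ ($c{\left(u,G \right)} = -2 + \frac{\left(3 + u\right) + G}{7} = -2 + \frac{3 + G + u}{7} = -2 + \left(\frac{3}{7} + \frac{G}{7} + \frac{u}{7}\right) = - \frac{11}{7} + \frac{G}{7} + \frac{u}{7}$)
$t{\left(b \right)} = 1$ ($t{\left(b \right)} = -2 + 3 = 1$)
$H{\left(V \right)} = \frac{2 V}{1 + V}$ ($H{\left(V \right)} = \frac{V + V}{V + 1} = \frac{2 V}{1 + V}$)
$- H{\left(c{\left(-1,11 \right)} \right)} = - \frac{2 \left(- \frac{11}{7} + \frac{1}{7} \cdot 11 + \frac{1}{7} \left(-1\right)\right)}{1 + \left(- \frac{11}{7} + \frac{1}{7} \cdot 11 + \frac{1}{7} \left(-1\right)\right)} = - \frac{2 \left(- \frac{11}{7} + \frac{11}{7} - \frac{1}{7}\right)}{1 - \frac{1}{7}} = - \frac{2 \left(-1\right)}{7 \left(1 - \frac{1}{7}\right)} = - \frac{2 \left(-1\right)}{7 \cdot \frac{6}{7}} = - \frac{2 \left(-1\right) 7}{7 \cdot 6} = \left(-1\right) \left(- \frac{1}{3}\right) = \frac{1}{3}$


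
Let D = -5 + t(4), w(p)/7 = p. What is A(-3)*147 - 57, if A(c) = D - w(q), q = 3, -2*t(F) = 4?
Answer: -4173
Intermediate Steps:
t(F) = -2 (t(F) = -1/2*4 = -2)
w(p) = 7*p
D = -7 (D = -5 - 2 = -7)
A(c) = -28 (A(c) = -7 - 7*3 = -7 - 1*21 = -7 - 21 = -28)
A(-3)*147 - 57 = -28*147 - 57 = -4116 - 57 = -4173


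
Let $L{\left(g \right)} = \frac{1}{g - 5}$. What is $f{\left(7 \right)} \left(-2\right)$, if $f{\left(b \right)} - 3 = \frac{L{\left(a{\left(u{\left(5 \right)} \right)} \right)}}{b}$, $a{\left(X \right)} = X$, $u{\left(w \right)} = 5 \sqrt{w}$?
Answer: $- \frac{421}{70} - \frac{\sqrt{5}}{70} \approx -6.0462$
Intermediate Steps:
$L{\left(g \right)} = \frac{1}{-5 + g}$
$f{\left(b \right)} = 3 + \frac{1}{b \left(-5 + 5 \sqrt{5}\right)}$ ($f{\left(b \right)} = 3 + \frac{1}{\left(-5 + 5 \sqrt{5}\right) b} = 3 + \frac{1}{b \left(-5 + 5 \sqrt{5}\right)}$)
$f{\left(7 \right)} \left(-2\right) = \left(3 - \frac{1}{7 \left(5 - 5 \sqrt{5}\right)}\right) \left(-2\right) = -6 + \frac{2}{7 \left(5 - 5 \sqrt{5}\right)}$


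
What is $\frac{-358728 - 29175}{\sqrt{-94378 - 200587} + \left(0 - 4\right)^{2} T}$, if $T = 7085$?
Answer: $- \frac{68174704}{19923697} + \frac{3007 i \sqrt{294965}}{99618485} \approx -3.4218 + 0.016394 i$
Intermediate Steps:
$\frac{-358728 - 29175}{\sqrt{-94378 - 200587} + \left(0 - 4\right)^{2} T} = \frac{-358728 - 29175}{\sqrt{-94378 - 200587} + \left(0 - 4\right)^{2} \cdot 7085} = - \frac{387903}{\sqrt{-294965} + \left(-4\right)^{2} \cdot 7085} = - \frac{387903}{i \sqrt{294965} + 16 \cdot 7085} = - \frac{387903}{i \sqrt{294965} + 113360} = - \frac{387903}{113360 + i \sqrt{294965}}$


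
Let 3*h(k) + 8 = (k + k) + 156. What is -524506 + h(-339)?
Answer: -1574048/3 ≈ -5.2468e+5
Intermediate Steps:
h(k) = 148/3 + 2*k/3 (h(k) = -8/3 + ((k + k) + 156)/3 = -8/3 + (2*k + 156)/3 = -8/3 + (156 + 2*k)/3 = -8/3 + (52 + 2*k/3) = 148/3 + 2*k/3)
-524506 + h(-339) = -524506 + (148/3 + (2/3)*(-339)) = -524506 + (148/3 - 226) = -524506 - 530/3 = -1574048/3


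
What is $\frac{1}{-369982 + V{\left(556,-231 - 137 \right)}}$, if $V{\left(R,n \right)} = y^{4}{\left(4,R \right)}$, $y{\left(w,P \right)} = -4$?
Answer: $- \frac{1}{369726} \approx -2.7047 \cdot 10^{-6}$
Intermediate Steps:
$V{\left(R,n \right)} = 256$ ($V{\left(R,n \right)} = \left(-4\right)^{4} = 256$)
$\frac{1}{-369982 + V{\left(556,-231 - 137 \right)}} = \frac{1}{-369982 + 256} = \frac{1}{-369726} = - \frac{1}{369726}$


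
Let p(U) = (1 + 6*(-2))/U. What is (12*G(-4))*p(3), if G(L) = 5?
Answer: -220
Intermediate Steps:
p(U) = -11/U (p(U) = (1 - 12)/U = -11/U)
(12*G(-4))*p(3) = (12*5)*(-11/3) = 60*(-11*⅓) = 60*(-11/3) = -220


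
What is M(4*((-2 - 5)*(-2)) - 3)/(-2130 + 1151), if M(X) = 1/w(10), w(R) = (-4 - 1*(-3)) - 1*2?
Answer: 1/2937 ≈ 0.00034048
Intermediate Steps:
w(R) = -3 (w(R) = (-4 + 3) - 2 = -1 - 2 = -3)
M(X) = -1/3 (M(X) = 1/(-3) = -1/3)
M(4*((-2 - 5)*(-2)) - 3)/(-2130 + 1151) = -1/(3*(-2130 + 1151)) = -1/3/(-979) = -1/3*(-1/979) = 1/2937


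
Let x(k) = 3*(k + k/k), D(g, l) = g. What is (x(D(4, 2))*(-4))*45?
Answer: -2700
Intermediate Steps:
x(k) = 3 + 3*k (x(k) = 3*(k + 1) = 3*(1 + k) = 3 + 3*k)
(x(D(4, 2))*(-4))*45 = ((3 + 3*4)*(-4))*45 = ((3 + 12)*(-4))*45 = (15*(-4))*45 = -60*45 = -2700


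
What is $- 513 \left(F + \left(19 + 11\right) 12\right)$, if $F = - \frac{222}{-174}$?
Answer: $- \frac{5374701}{29} \approx -1.8533 \cdot 10^{5}$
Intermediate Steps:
$F = \frac{37}{29}$ ($F = \left(-222\right) \left(- \frac{1}{174}\right) = \frac{37}{29} \approx 1.2759$)
$- 513 \left(F + \left(19 + 11\right) 12\right) = - 513 \left(\frac{37}{29} + \left(19 + 11\right) 12\right) = - 513 \left(\frac{37}{29} + 30 \cdot 12\right) = - 513 \left(\frac{37}{29} + 360\right) = \left(-513\right) \frac{10477}{29} = - \frac{5374701}{29}$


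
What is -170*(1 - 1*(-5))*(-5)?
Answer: 5100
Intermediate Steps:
-170*(1 - 1*(-5))*(-5) = -170*(1 + 5)*(-5) = -170*6*(-5) = -(-5100) = -170*(-30) = 5100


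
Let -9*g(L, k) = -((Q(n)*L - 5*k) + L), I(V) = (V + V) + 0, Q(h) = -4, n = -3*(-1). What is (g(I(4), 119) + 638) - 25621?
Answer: -225466/9 ≈ -25052.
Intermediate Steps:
n = 3
I(V) = 2*V (I(V) = 2*V + 0 = 2*V)
g(L, k) = -5*k/9 - L/3 (g(L, k) = -(-1)*((-4*L - 5*k) + L)/9 = -(-1)*((-5*k - 4*L) + L)/9 = -(-1)*(-5*k - 3*L)/9 = -(3*L + 5*k)/9 = -5*k/9 - L/3)
(g(I(4), 119) + 638) - 25621 = ((-5/9*119 - 2*4/3) + 638) - 25621 = ((-595/9 - ⅓*8) + 638) - 25621 = ((-595/9 - 8/3) + 638) - 25621 = (-619/9 + 638) - 25621 = 5123/9 - 25621 = -225466/9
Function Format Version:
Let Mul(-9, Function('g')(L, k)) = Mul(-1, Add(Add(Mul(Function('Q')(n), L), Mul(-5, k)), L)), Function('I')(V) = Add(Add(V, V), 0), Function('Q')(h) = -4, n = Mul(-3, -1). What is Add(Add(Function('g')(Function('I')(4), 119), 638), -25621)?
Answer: Rational(-225466, 9) ≈ -25052.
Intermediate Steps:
n = 3
Function('I')(V) = Mul(2, V) (Function('I')(V) = Add(Mul(2, V), 0) = Mul(2, V))
Function('g')(L, k) = Add(Mul(Rational(-5, 9), k), Mul(Rational(-1, 3), L)) (Function('g')(L, k) = Mul(Rational(-1, 9), Mul(-1, Add(Add(Mul(-4, L), Mul(-5, k)), L))) = Mul(Rational(-1, 9), Mul(-1, Add(Add(Mul(-5, k), Mul(-4, L)), L))) = Mul(Rational(-1, 9), Mul(-1, Add(Mul(-5, k), Mul(-3, L)))) = Mul(Rational(-1, 9), Add(Mul(3, L), Mul(5, k))) = Add(Mul(Rational(-5, 9), k), Mul(Rational(-1, 3), L)))
Add(Add(Function('g')(Function('I')(4), 119), 638), -25621) = Add(Add(Add(Mul(Rational(-5, 9), 119), Mul(Rational(-1, 3), Mul(2, 4))), 638), -25621) = Add(Add(Add(Rational(-595, 9), Mul(Rational(-1, 3), 8)), 638), -25621) = Add(Add(Add(Rational(-595, 9), Rational(-8, 3)), 638), -25621) = Add(Add(Rational(-619, 9), 638), -25621) = Add(Rational(5123, 9), -25621) = Rational(-225466, 9)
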